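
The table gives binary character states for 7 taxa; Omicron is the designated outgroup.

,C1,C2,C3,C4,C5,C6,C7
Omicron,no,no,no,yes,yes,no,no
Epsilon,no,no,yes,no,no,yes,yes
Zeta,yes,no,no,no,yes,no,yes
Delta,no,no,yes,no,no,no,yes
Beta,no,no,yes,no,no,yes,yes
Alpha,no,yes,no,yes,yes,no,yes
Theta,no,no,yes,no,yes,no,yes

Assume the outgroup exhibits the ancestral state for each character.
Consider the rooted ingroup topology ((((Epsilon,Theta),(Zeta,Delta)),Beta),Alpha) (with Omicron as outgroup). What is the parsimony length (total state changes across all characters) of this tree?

11

Map each character onto ((((Epsilon,Theta),(Zeta,Delta)),Beta),Alpha) (rooted by Omicron) and count the minimum state changes it requires (Fitch parsimony):
C1: 1; C2: 1; C3: 2; C4: 1; C5: 3; C6: 2; C7: 1.
Total tree length = 11.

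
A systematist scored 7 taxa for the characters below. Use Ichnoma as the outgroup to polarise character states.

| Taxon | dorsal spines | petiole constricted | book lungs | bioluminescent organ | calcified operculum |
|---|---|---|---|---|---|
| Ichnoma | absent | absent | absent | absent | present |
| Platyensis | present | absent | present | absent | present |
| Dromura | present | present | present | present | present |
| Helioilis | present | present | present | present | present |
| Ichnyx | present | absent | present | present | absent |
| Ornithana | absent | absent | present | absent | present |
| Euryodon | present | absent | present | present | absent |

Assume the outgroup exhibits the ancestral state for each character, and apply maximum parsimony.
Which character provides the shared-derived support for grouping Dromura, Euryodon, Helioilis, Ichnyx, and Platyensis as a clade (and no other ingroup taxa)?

dorsal spines

Character polarity is set by the outgroup: the derived state is whichever differs from the outgroup's state, so for calcified operculum the derived state is 'absent', and for the remaining characters it is 'present'.
dorsal spines (derived state 'present') is shared by Dromura, Euryodon, Helioilis, Ichnyx, and Platyensis — a synapomorphy uniting that clade.
petiole constricted: derived state 'present' in Dromura and Helioilis only — synapomorphy for {Dromura, Helioilis}.
All ingroup taxa share the derived state 'present' for book lungs; it defines the ingroup but does not resolve relationships within it.
bioluminescent organ: derived state 'present' in Dromura, Euryodon, Helioilis, and Ichnyx only — synapomorphy for {Dromura, Euryodon, Helioilis, Ichnyx}.
calcified operculum (derived state 'absent') is shared by Euryodon and Ichnyx — a synapomorphy uniting that clade.
Most parsimonious ingroup topology: ((Platyensis,((Dromura,Helioilis),(Ichnyx,Euryodon))),Ornithana).
The clade {Dromura, Euryodon, Helioilis, Ichnyx, Platyensis} is supported by dorsal spines: its derived state 'present' occurs in exactly those taxa and in no other taxon (including the outgroup).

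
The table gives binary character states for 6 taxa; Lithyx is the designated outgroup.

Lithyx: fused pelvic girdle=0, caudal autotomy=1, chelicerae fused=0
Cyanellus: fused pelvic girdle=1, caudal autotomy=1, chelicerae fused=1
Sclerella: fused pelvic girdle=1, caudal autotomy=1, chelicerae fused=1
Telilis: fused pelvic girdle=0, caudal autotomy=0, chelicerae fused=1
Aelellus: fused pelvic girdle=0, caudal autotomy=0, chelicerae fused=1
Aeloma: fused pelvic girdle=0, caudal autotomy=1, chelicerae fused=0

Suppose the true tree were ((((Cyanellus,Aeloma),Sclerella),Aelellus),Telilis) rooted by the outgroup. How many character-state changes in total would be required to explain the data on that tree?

6

Map each character onto ((((Cyanellus,Aeloma),Sclerella),Aelellus),Telilis) (rooted by Lithyx) and count the minimum state changes it requires (Fitch parsimony):
fused pelvic girdle: 2; caudal autotomy: 2; chelicerae fused: 2.
Total tree length = 6.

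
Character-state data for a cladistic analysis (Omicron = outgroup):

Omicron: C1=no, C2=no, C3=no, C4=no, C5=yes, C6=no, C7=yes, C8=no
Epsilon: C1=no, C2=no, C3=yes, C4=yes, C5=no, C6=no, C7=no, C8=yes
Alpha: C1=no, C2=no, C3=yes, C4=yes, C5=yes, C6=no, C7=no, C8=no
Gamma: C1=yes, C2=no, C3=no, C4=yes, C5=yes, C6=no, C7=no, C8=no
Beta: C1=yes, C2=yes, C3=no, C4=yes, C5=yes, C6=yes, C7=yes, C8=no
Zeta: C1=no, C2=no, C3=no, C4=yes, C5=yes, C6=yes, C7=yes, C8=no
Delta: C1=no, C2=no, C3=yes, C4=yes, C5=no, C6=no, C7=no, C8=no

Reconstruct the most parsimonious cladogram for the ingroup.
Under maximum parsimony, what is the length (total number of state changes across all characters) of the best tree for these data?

9

Character polarity is set by the outgroup: the derived state is whichever differs from the outgroup's state, so for C5, C7 the derived state is 'no', and for the remaining characters it is 'yes'.
C1 groups Beta and Gamma, which is incompatible with the clades supported by the remaining characters; treating it as convergent (homoplasy) costs fewer steps than any alternative tree.
C2: derived state 'yes' in Beta only — an autapomorphy, so it tells us nothing about relationships among taxa.
C3 (derived state 'yes') is shared by Alpha, Delta, and Epsilon — a synapomorphy uniting that clade.
C4 (derived state 'yes') is shared by all ingroup taxa — unites the whole ingroup.
Only Delta and Epsilon show the derived state 'no' for C5, supporting them as a clade.
Only Beta and Zeta show the derived state 'yes' for C6, supporting them as a clade.
C7 (derived state 'no') is shared by Alpha, Delta, Epsilon, and Gamma — a synapomorphy uniting that clade.
C8 (derived state 'yes') is unique to Epsilon (autapomorphy; uninformative for grouping).
Most parsimonious ingroup topology: ((((Epsilon,Delta),Alpha),Gamma),(Beta,Zeta)).
Changes per character on this tree: C1: 2; C2: 1; C3: 1; C4: 1; C5: 1; C6: 1; C7: 1; C8: 1.
Total = 9.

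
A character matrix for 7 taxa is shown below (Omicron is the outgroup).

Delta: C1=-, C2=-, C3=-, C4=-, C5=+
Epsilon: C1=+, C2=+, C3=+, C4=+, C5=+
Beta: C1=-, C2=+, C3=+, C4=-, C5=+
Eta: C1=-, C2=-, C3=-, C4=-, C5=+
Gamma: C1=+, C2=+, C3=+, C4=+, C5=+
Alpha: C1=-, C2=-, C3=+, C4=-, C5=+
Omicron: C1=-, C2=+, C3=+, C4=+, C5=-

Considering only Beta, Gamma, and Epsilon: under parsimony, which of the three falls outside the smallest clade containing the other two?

Beta

Character polarity is set by the outgroup: the derived state is whichever differs from the outgroup's state, so for C2, C3, C4 the derived state is '-', and for the remaining characters it is '+'.
Only Epsilon and Gamma show the derived state '+' for C1, supporting them as a clade.
Only Alpha, Delta, and Eta show the derived state '-' for C2, supporting them as a clade.
C3: derived state '-' in Delta and Eta only — synapomorphy for {Delta, Eta}.
C4 (derived state '-') is shared by Alpha, Beta, Delta, and Eta — a synapomorphy uniting that clade.
C5 (derived state '+') is shared by all ingroup taxa — unites the whole ingroup.
Most parsimonious ingroup topology: ((Epsilon,Gamma),(Beta,(Alpha,(Delta,Eta)))).
Epsilon and Gamma share a more recent common ancestor with each other than either does with Beta, so Beta is the least closely related of the three.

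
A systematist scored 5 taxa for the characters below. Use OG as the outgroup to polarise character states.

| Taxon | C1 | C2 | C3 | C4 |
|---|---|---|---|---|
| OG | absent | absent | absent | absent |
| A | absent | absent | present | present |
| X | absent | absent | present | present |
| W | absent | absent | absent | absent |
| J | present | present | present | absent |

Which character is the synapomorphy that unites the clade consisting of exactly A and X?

C4

The outgroup has state 'absent' for every character, so 'present' is the derived state throughout.
C1 (derived state 'present') is unique to J (autapomorphy; uninformative for grouping).
C2 (derived state 'present') is unique to J (autapomorphy; uninformative for grouping).
C3: derived state 'present' in A, J, and X only — synapomorphy for {A, J, X}.
Only A and X show the derived state 'present' for C4, supporting them as a clade.
Most parsimonious ingroup topology: (((A,X),J),W).
The clade {A, X} is supported by C4: its derived state 'present' occurs in exactly those taxa and in no other taxon (including the outgroup).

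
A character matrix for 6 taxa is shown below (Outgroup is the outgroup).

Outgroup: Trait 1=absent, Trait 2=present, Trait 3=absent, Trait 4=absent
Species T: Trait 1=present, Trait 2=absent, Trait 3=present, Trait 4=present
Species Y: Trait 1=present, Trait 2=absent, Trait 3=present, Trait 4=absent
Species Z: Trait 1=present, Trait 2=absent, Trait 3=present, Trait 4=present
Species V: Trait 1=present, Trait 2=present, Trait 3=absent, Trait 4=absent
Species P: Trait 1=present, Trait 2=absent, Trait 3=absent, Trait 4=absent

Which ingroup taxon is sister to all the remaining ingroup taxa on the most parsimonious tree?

Species V

Character polarity is set by the outgroup: the derived state is whichever differs from the outgroup's state, so for Trait 2 the derived state is 'absent', and for the remaining characters it is 'present'.
All ingroup taxa share the derived state 'present' for Trait 1; it defines the ingroup but does not resolve relationships within it.
Only Species P, Species T, Species Y, and Species Z show the derived state 'absent' for Trait 2, supporting them as a clade.
Only Species T, Species Y, and Species Z show the derived state 'present' for Trait 3, supporting them as a clade.
Only Species T and Species Z show the derived state 'present' for Trait 4, supporting them as a clade.
Most parsimonious ingroup topology: ((((Species Z,Species T),Species Y),Species P),Species V).
Species V is sister to the clade containing all other ingroup taxa, so it is the earliest-diverging (most basal) ingroup lineage.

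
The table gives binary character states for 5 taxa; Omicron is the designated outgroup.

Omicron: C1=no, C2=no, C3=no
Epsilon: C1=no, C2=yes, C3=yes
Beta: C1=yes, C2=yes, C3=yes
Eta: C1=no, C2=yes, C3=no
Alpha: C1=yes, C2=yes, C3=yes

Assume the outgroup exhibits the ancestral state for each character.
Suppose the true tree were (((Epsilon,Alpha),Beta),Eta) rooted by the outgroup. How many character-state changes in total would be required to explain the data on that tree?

Map each character onto (((Epsilon,Alpha),Beta),Eta) (rooted by Omicron) and count the minimum state changes it requires (Fitch parsimony):
C1: 2; C2: 1; C3: 1.
Total tree length = 4.

4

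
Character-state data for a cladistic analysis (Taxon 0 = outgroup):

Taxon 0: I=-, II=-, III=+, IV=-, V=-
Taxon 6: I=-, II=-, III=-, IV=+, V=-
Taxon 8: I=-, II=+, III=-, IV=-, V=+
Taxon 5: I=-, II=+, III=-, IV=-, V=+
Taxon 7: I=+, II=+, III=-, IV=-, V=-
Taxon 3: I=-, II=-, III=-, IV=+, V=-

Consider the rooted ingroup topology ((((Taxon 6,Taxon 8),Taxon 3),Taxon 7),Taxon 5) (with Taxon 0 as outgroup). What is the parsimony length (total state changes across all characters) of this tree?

Map each character onto ((((Taxon 6,Taxon 8),Taxon 3),Taxon 7),Taxon 5) (rooted by Taxon 0) and count the minimum state changes it requires (Fitch parsimony):
I: 1; II: 3; III: 1; IV: 2; V: 2.
Total tree length = 9.

9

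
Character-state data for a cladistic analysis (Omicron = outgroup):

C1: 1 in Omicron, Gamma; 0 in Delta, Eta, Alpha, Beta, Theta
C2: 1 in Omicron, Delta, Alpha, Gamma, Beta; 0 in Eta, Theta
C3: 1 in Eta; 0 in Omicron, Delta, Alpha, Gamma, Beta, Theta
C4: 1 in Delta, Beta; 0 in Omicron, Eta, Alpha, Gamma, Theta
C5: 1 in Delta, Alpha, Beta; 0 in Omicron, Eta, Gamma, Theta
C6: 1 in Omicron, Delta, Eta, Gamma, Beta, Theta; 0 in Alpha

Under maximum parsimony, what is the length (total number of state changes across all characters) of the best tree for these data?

Character polarity is set by the outgroup: the derived state is whichever differs from the outgroup's state, so for C1, C2, C6 the derived state is '0', and for the remaining characters it is '1'.
Only Alpha, Beta, Delta, Eta, and Theta show the derived state '0' for C1, supporting them as a clade.
C2: derived state '0' in Eta and Theta only — synapomorphy for {Eta, Theta}.
C3: derived state '1' in Eta only — an autapomorphy, so it tells us nothing about relationships among taxa.
C4: derived state '1' in Beta and Delta only — synapomorphy for {Beta, Delta}.
Only Alpha, Beta, and Delta show the derived state '1' for C5, supporting them as a clade.
C6 (derived state '0') is unique to Alpha (autapomorphy; uninformative for grouping).
Most parsimonious ingroup topology: ((((Delta,Beta),Alpha),(Eta,Theta)),Gamma).
Changes per character on this tree: C1: 1; C2: 1; C3: 1; C4: 1; C5: 1; C6: 1.
Total = 6.

6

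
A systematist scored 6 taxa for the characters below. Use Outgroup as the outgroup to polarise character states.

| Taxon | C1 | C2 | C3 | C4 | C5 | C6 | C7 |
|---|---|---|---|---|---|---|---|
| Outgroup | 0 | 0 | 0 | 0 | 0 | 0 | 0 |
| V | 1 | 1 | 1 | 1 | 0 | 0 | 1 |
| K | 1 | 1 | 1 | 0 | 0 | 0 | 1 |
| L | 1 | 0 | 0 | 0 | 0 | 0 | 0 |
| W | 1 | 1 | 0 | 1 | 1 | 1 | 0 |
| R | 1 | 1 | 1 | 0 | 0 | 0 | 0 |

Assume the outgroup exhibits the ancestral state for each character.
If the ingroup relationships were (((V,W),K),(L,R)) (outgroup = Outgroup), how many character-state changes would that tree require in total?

Map each character onto (((V,W),K),(L,R)) (rooted by Outgroup) and count the minimum state changes it requires (Fitch parsimony):
C1: 1; C2: 2; C3: 3; C4: 1; C5: 1; C6: 1; C7: 2.
Total tree length = 11.

11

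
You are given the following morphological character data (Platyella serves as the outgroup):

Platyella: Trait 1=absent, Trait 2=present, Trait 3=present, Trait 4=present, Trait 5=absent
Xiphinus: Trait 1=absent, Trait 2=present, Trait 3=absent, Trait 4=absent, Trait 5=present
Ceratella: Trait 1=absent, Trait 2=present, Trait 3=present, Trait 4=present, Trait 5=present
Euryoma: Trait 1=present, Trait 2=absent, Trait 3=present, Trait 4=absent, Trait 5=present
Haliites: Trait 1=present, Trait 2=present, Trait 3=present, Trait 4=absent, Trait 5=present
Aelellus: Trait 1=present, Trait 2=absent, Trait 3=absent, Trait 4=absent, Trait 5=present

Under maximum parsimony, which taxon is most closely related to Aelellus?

Character polarity is set by the outgroup: the derived state is whichever differs from the outgroup's state, so for Trait 2, Trait 3, Trait 4 the derived state is 'absent', and for the remaining characters it is 'present'.
Trait 1 (derived state 'present') is shared by Aelellus, Euryoma, and Haliites — a synapomorphy uniting that clade.
Trait 2: derived state 'absent' in Aelellus and Euryoma only — synapomorphy for {Aelellus, Euryoma}.
Trait 3 (state 'absent') occurs in Aelellus and Xiphinus but conflicts with the nesting implied by the other characters — most parsimoniously interpreted as homoplasy.
Only Aelellus, Euryoma, Haliites, and Xiphinus show the derived state 'absent' for Trait 4, supporting them as a clade.
Trait 5 (derived state 'present') is shared by all ingroup taxa — unites the whole ingroup.
Most parsimonious ingroup topology: ((Xiphinus,((Euryoma,Aelellus),Haliites)),Ceratella).
Aelellus and Euryoma form a cherry on this tree, so they are sister taxa.

Euryoma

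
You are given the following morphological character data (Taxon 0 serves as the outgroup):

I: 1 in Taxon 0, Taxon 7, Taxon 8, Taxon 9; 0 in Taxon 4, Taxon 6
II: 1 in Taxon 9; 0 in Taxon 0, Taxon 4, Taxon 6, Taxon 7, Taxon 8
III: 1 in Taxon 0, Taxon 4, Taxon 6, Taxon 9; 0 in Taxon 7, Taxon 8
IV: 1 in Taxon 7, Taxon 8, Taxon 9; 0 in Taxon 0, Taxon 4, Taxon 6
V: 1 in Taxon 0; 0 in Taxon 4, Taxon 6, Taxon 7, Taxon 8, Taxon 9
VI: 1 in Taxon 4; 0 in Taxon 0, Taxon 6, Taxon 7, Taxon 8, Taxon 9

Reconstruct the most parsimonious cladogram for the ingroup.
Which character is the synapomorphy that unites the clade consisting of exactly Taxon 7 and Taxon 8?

Character polarity is set by the outgroup: the derived state is whichever differs from the outgroup's state, so for I, III, V the derived state is '0', and for the remaining characters it is '1'.
I: derived state '0' in Taxon 4 and Taxon 6 only — synapomorphy for {Taxon 4, Taxon 6}.
II (derived state '1') is unique to Taxon 9 (autapomorphy; uninformative for grouping).
III (derived state '0') is shared by Taxon 7 and Taxon 8 — a synapomorphy uniting that clade.
IV: derived state '1' in Taxon 7, Taxon 8, and Taxon 9 only — synapomorphy for {Taxon 7, Taxon 8, Taxon 9}.
V (derived state '0') is shared by all ingroup taxa — unites the whole ingroup.
VI (derived state '1') is unique to Taxon 4 (autapomorphy; uninformative for grouping).
Most parsimonious ingroup topology: ((Taxon 4,Taxon 6),((Taxon 7,Taxon 8),Taxon 9)).
The clade {Taxon 7, Taxon 8} is supported by III: its derived state '0' occurs in exactly those taxa and in no other taxon (including the outgroup).

III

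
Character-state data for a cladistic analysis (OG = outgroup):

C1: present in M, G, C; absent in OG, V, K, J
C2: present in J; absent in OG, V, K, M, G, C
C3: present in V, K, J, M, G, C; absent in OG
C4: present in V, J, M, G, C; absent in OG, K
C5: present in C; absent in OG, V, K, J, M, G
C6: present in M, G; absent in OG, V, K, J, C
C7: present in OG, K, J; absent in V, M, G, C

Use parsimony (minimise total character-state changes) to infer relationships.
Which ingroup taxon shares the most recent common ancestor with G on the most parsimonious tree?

Character polarity is set by the outgroup: the derived state is whichever differs from the outgroup's state, so for C7 the derived state is 'absent', and for the remaining characters it is 'present'.
C1 (derived state 'present') is shared by C, G, and M — a synapomorphy uniting that clade.
C2 (derived state 'present') is unique to J (autapomorphy; uninformative for grouping).
C3 (derived state 'present') is shared by all ingroup taxa — unites the whole ingroup.
C4: derived state 'present' in C, G, J, M, and V only — synapomorphy for {C, G, J, M, V}.
C5 (derived state 'present') is unique to C (autapomorphy; uninformative for grouping).
C6: derived state 'present' in G and M only — synapomorphy for {G, M}.
C7 (derived state 'absent') is shared by C, G, M, and V — a synapomorphy uniting that clade.
Most parsimonious ingroup topology: (((V,((M,G),C)),J),K).
G and M form a cherry on this tree, so they are sister taxa.

M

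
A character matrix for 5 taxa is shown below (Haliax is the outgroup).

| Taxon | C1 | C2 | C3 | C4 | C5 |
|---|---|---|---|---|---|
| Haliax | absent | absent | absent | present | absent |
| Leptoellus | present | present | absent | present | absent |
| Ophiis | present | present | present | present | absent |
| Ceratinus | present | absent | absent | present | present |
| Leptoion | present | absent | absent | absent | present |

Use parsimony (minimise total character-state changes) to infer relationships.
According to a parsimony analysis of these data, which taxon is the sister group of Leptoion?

Ceratinus

Character polarity is set by the outgroup: the derived state is whichever differs from the outgroup's state, so for C4 the derived state is 'absent', and for the remaining characters it is 'present'.
C1 (derived state 'present') is shared by all ingroup taxa — unites the whole ingroup.
C2: derived state 'present' in Leptoellus and Ophiis only — synapomorphy for {Leptoellus, Ophiis}.
C3: derived state 'present' in Ophiis only — an autapomorphy, so it tells us nothing about relationships among taxa.
C4 (derived state 'absent') is unique to Leptoion (autapomorphy; uninformative for grouping).
C5 (derived state 'present') is shared by Ceratinus and Leptoion — a synapomorphy uniting that clade.
Most parsimonious ingroup topology: ((Leptoellus,Ophiis),(Ceratinus,Leptoion)).
Leptoion and Ceratinus form a cherry on this tree, so they are sister taxa.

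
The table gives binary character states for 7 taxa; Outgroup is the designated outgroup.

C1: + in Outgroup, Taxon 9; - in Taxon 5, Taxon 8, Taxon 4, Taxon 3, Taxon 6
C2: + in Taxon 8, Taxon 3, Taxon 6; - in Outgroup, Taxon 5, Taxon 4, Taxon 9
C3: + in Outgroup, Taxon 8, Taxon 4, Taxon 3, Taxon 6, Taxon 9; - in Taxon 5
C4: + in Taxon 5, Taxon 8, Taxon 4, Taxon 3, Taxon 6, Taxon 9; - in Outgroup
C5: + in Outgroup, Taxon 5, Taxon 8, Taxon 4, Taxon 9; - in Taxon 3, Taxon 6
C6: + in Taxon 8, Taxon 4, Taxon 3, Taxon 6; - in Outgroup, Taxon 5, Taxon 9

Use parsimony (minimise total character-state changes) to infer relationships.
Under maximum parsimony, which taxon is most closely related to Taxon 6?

Character polarity is set by the outgroup: the derived state is whichever differs from the outgroup's state, so for C1, C3, C5 the derived state is '-', and for the remaining characters it is '+'.
Only Taxon 3, Taxon 4, Taxon 5, Taxon 6, and Taxon 8 show the derived state '-' for C1, supporting them as a clade.
C2 (derived state '+') is shared by Taxon 3, Taxon 6, and Taxon 8 — a synapomorphy uniting that clade.
C3 (derived state '-') is unique to Taxon 5 (autapomorphy; uninformative for grouping).
All ingroup taxa share the derived state '+' for C4; it defines the ingroup but does not resolve relationships within it.
Only Taxon 3 and Taxon 6 show the derived state '-' for C5, supporting them as a clade.
Only Taxon 3, Taxon 4, Taxon 6, and Taxon 8 show the derived state '+' for C6, supporting them as a clade.
Most parsimonious ingroup topology: ((Taxon 5,((Taxon 8,(Taxon 3,Taxon 6)),Taxon 4)),Taxon 9).
Taxon 6 and Taxon 3 form a cherry on this tree, so they are sister taxa.

Taxon 3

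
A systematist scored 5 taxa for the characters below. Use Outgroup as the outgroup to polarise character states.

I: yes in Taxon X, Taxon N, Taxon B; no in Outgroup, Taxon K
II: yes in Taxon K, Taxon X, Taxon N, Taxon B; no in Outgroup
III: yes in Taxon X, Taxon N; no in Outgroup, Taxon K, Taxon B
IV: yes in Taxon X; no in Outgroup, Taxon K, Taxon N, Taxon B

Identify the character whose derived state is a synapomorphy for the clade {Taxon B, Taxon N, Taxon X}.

The outgroup has state 'no' for every character, so 'yes' is the derived state throughout.
I: derived state 'yes' in Taxon B, Taxon N, and Taxon X only — synapomorphy for {Taxon B, Taxon N, Taxon X}.
II (derived state 'yes') is shared by all ingroup taxa — unites the whole ingroup.
III (derived state 'yes') is shared by Taxon N and Taxon X — a synapomorphy uniting that clade.
IV: derived state 'yes' in Taxon X only — an autapomorphy, so it tells us nothing about relationships among taxa.
Most parsimonious ingroup topology: (Taxon K,((Taxon X,Taxon N),Taxon B)).
The clade {Taxon B, Taxon N, Taxon X} is supported by I: its derived state 'yes' occurs in exactly those taxa and in no other taxon (including the outgroup).

I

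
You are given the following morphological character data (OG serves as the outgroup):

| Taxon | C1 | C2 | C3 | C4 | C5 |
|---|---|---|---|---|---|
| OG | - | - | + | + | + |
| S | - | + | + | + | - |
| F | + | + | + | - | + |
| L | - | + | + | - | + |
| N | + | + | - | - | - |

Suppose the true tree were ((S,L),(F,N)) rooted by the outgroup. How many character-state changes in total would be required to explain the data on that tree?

Map each character onto ((S,L),(F,N)) (rooted by OG) and count the minimum state changes it requires (Fitch parsimony):
C1: 1; C2: 1; C3: 1; C4: 2; C5: 2.
Total tree length = 7.

7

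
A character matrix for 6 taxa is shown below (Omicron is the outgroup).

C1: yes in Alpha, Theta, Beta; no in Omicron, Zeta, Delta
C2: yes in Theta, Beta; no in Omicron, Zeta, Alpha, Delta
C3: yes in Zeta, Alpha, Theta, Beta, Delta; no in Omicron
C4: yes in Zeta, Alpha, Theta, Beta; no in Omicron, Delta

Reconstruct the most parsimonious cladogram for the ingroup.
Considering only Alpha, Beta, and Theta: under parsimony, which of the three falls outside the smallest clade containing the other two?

Alpha

The outgroup has state 'no' for every character, so 'yes' is the derived state throughout.
Only Alpha, Beta, and Theta show the derived state 'yes' for C1, supporting them as a clade.
Only Beta and Theta show the derived state 'yes' for C2, supporting them as a clade.
All ingroup taxa share the derived state 'yes' for C3; it defines the ingroup but does not resolve relationships within it.
C4: derived state 'yes' in Alpha, Beta, Theta, and Zeta only — synapomorphy for {Alpha, Beta, Theta, Zeta}.
Most parsimonious ingroup topology: ((Zeta,(Alpha,(Theta,Beta))),Delta).
Beta and Theta share a more recent common ancestor with each other than either does with Alpha, so Alpha is the least closely related of the three.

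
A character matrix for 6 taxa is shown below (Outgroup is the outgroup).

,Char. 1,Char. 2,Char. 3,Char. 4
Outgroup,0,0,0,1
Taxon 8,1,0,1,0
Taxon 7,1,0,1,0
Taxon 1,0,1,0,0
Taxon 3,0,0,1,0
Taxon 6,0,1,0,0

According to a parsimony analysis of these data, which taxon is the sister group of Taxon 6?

Taxon 1

Character polarity is set by the outgroup: the derived state is whichever differs from the outgroup's state, so for Char. 4 the derived state is '0', and for the remaining characters it is '1'.
Char. 1 (derived state '1') is shared by Taxon 7 and Taxon 8 — a synapomorphy uniting that clade.
Char. 2: derived state '1' in Taxon 1 and Taxon 6 only — synapomorphy for {Taxon 1, Taxon 6}.
Char. 3: derived state '1' in Taxon 3, Taxon 7, and Taxon 8 only — synapomorphy for {Taxon 3, Taxon 7, Taxon 8}.
All ingroup taxa share the derived state '0' for Char. 4; it defines the ingroup but does not resolve relationships within it.
Most parsimonious ingroup topology: (((Taxon 8,Taxon 7),Taxon 3),(Taxon 1,Taxon 6)).
Taxon 6 and Taxon 1 form a cherry on this tree, so they are sister taxa.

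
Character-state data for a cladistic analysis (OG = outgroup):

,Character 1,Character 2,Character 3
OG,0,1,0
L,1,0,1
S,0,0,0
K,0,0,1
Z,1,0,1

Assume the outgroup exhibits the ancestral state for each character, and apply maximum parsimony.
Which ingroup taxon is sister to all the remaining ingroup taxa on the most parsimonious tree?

Character polarity is set by the outgroup: the derived state is whichever differs from the outgroup's state, so for Character 2 the derived state is '0', and for the remaining characters it is '1'.
Only L and Z show the derived state '1' for Character 1, supporting them as a clade.
Character 2 (derived state '0') is shared by all ingroup taxa — unites the whole ingroup.
Only K, L, and Z show the derived state '1' for Character 3, supporting them as a clade.
Most parsimonious ingroup topology: (((L,Z),K),S).
S is sister to the clade containing all other ingroup taxa, so it is the earliest-diverging (most basal) ingroup lineage.

S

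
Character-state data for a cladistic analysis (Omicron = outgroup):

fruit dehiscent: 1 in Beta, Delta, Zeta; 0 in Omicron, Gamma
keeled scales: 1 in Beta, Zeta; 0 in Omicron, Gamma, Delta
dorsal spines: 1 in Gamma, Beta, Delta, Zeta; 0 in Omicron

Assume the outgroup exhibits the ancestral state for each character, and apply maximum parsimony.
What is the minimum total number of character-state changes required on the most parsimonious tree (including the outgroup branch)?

3

The outgroup has state '0' for every character, so '1' is the derived state throughout.
fruit dehiscent: derived state '1' in Beta, Delta, and Zeta only — synapomorphy for {Beta, Delta, Zeta}.
keeled scales (derived state '1') is shared by Beta and Zeta — a synapomorphy uniting that clade.
All ingroup taxa share the derived state '1' for dorsal spines; it defines the ingroup but does not resolve relationships within it.
Most parsimonious ingroup topology: (Gamma,((Beta,Zeta),Delta)).
Changes per character on this tree: fruit dehiscent: 1; keeled scales: 1; dorsal spines: 1.
Total = 3.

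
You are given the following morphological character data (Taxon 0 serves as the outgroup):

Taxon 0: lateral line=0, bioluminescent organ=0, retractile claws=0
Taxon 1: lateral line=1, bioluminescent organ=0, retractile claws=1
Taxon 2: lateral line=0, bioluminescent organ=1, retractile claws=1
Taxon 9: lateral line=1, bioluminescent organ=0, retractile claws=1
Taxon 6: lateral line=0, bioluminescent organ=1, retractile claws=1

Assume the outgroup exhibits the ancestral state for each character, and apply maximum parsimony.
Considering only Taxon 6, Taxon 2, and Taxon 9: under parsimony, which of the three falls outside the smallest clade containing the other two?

The outgroup has state '0' for every character, so '1' is the derived state throughout.
lateral line (derived state '1') is shared by Taxon 1 and Taxon 9 — a synapomorphy uniting that clade.
bioluminescent organ: derived state '1' in Taxon 2 and Taxon 6 only — synapomorphy for {Taxon 2, Taxon 6}.
retractile claws (derived state '1') is shared by all ingroup taxa — unites the whole ingroup.
Most parsimonious ingroup topology: ((Taxon 1,Taxon 9),(Taxon 2,Taxon 6)).
Taxon 6 and Taxon 2 share a more recent common ancestor with each other than either does with Taxon 9, so Taxon 9 is the least closely related of the three.

Taxon 9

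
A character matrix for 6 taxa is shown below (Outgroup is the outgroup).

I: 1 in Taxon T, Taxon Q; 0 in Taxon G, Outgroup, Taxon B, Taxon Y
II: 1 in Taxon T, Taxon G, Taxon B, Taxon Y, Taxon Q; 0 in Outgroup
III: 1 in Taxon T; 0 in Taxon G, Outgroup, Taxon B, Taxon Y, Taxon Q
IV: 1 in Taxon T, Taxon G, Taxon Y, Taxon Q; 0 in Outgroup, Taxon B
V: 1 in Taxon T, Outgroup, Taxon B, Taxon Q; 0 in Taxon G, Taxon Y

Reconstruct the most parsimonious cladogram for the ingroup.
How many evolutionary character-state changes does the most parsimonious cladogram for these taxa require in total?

Character polarity is set by the outgroup: the derived state is whichever differs from the outgroup's state, so for V the derived state is '0', and for the remaining characters it is '1'.
I: derived state '1' in Taxon Q and Taxon T only — synapomorphy for {Taxon Q, Taxon T}.
All ingroup taxa share the derived state '1' for II; it defines the ingroup but does not resolve relationships within it.
III: derived state '1' in Taxon T only — an autapomorphy, so it tells us nothing about relationships among taxa.
IV: derived state '1' in Taxon G, Taxon Q, Taxon T, and Taxon Y only — synapomorphy for {Taxon G, Taxon Q, Taxon T, Taxon Y}.
V (derived state '0') is shared by Taxon G and Taxon Y — a synapomorphy uniting that clade.
Most parsimonious ingroup topology: (((Taxon Q,Taxon T),(Taxon G,Taxon Y)),Taxon B).
Changes per character on this tree: I: 1; II: 1; III: 1; IV: 1; V: 1.
Total = 5.

5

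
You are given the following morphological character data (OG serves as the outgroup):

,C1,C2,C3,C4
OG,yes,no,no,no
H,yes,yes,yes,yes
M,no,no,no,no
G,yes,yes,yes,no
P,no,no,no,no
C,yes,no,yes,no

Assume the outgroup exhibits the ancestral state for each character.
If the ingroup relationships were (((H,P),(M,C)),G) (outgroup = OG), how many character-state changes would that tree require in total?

8

Map each character onto (((H,P),(M,C)),G) (rooted by OG) and count the minimum state changes it requires (Fitch parsimony):
C1: 2; C2: 2; C3: 3; C4: 1.
Total tree length = 8.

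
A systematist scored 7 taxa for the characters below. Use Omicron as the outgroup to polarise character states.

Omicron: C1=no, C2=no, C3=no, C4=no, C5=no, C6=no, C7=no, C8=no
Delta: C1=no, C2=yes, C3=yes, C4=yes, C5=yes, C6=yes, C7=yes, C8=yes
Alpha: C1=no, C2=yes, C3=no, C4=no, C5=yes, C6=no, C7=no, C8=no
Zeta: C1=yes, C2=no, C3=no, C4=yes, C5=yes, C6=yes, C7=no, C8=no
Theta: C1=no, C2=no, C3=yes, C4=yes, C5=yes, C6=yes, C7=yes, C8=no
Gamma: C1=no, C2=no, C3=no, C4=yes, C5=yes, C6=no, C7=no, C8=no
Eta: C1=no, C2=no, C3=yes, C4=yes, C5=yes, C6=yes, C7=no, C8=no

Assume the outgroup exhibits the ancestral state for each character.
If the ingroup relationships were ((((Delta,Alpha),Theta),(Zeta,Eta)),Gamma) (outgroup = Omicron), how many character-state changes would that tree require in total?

Map each character onto ((((Delta,Alpha),Theta),(Zeta,Eta)),Gamma) (rooted by Omicron) and count the minimum state changes it requires (Fitch parsimony):
C1: 1; C2: 1; C3: 3; C4: 2; C5: 1; C6: 2; C7: 2; C8: 1.
Total tree length = 13.

13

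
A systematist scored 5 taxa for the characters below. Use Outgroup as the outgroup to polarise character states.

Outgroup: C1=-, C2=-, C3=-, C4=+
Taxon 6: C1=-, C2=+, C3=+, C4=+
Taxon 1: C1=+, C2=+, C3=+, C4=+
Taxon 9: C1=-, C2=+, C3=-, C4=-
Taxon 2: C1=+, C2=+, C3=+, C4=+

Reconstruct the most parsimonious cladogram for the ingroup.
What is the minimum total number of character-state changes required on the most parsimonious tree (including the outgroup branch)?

4

Character polarity is set by the outgroup: the derived state is whichever differs from the outgroup's state, so for C4 the derived state is '-', and for the remaining characters it is '+'.
Only Taxon 1 and Taxon 2 show the derived state '+' for C1, supporting them as a clade.
All ingroup taxa share the derived state '+' for C2; it defines the ingroup but does not resolve relationships within it.
Only Taxon 1, Taxon 2, and Taxon 6 show the derived state '+' for C3, supporting them as a clade.
C4 (derived state '-') is unique to Taxon 9 (autapomorphy; uninformative for grouping).
Most parsimonious ingroup topology: ((Taxon 6,(Taxon 1,Taxon 2)),Taxon 9).
Changes per character on this tree: C1: 1; C2: 1; C3: 1; C4: 1.
Total = 4.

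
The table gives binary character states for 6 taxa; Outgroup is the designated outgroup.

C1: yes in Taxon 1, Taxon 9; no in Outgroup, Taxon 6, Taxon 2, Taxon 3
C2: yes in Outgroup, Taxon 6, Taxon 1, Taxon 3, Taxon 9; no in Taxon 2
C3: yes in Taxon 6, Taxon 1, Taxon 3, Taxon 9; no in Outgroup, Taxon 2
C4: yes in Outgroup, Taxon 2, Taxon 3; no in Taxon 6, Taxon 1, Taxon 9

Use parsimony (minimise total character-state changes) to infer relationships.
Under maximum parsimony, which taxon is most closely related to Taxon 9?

Taxon 1

Character polarity is set by the outgroup: the derived state is whichever differs from the outgroup's state, so for C2, C4 the derived state is 'no', and for the remaining characters it is 'yes'.
Only Taxon 1 and Taxon 9 show the derived state 'yes' for C1, supporting them as a clade.
C2 (derived state 'no') is unique to Taxon 2 (autapomorphy; uninformative for grouping).
C3: derived state 'yes' in Taxon 1, Taxon 3, Taxon 6, and Taxon 9 only — synapomorphy for {Taxon 1, Taxon 3, Taxon 6, Taxon 9}.
C4 (derived state 'no') is shared by Taxon 1, Taxon 6, and Taxon 9 — a synapomorphy uniting that clade.
Most parsimonious ingroup topology: (((Taxon 6,(Taxon 1,Taxon 9)),Taxon 3),Taxon 2).
Taxon 9 and Taxon 1 form a cherry on this tree, so they are sister taxa.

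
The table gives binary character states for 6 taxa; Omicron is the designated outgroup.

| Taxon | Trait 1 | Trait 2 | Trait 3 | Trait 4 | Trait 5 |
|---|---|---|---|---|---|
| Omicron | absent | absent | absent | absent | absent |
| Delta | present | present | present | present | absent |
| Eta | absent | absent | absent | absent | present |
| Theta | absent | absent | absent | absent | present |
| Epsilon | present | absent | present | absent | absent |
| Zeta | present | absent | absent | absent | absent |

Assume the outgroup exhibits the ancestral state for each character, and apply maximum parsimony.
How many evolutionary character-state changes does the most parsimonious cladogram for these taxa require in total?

The outgroup has state 'absent' for every character, so 'present' is the derived state throughout.
Trait 1: derived state 'present' in Delta, Epsilon, and Zeta only — synapomorphy for {Delta, Epsilon, Zeta}.
Trait 2 (derived state 'present') is unique to Delta (autapomorphy; uninformative for grouping).
Only Delta and Epsilon show the derived state 'present' for Trait 3, supporting them as a clade.
Trait 4: derived state 'present' in Delta only — an autapomorphy, so it tells us nothing about relationships among taxa.
Only Eta and Theta show the derived state 'present' for Trait 5, supporting them as a clade.
Most parsimonious ingroup topology: (((Delta,Epsilon),Zeta),(Eta,Theta)).
Changes per character on this tree: Trait 1: 1; Trait 2: 1; Trait 3: 1; Trait 4: 1; Trait 5: 1.
Total = 5.

5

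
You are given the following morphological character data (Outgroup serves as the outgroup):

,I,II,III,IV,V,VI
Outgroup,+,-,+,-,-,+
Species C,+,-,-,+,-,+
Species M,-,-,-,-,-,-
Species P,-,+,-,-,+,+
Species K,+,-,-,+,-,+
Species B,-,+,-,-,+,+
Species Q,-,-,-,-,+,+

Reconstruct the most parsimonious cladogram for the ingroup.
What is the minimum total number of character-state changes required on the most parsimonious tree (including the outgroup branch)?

6

Character polarity is set by the outgroup: the derived state is whichever differs from the outgroup's state, so for I, III, VI the derived state is '-', and for the remaining characters it is '+'.
I: derived state '-' in Species B, Species M, Species P, and Species Q only — synapomorphy for {Species B, Species M, Species P, Species Q}.
II (derived state '+') is shared by Species B and Species P — a synapomorphy uniting that clade.
III (derived state '-') is shared by all ingroup taxa — unites the whole ingroup.
IV (derived state '+') is shared by Species C and Species K — a synapomorphy uniting that clade.
Only Species B, Species P, and Species Q show the derived state '+' for V, supporting them as a clade.
VI: derived state '-' in Species M only — an autapomorphy, so it tells us nothing about relationships among taxa.
Most parsimonious ingroup topology: ((Species C,Species K),(Species M,((Species P,Species B),Species Q))).
Changes per character on this tree: I: 1; II: 1; III: 1; IV: 1; V: 1; VI: 1.
Total = 6.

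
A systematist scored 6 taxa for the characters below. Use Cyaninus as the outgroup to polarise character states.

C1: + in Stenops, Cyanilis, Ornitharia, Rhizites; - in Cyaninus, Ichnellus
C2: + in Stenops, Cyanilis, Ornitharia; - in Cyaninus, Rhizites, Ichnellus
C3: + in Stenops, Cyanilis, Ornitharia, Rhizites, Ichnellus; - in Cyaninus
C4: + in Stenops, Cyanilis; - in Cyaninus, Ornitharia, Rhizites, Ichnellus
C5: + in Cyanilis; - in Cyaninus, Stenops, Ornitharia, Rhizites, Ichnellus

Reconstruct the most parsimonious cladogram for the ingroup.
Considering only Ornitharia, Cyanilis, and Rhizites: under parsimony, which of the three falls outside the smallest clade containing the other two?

The outgroup has state '-' for every character, so '+' is the derived state throughout.
C1: derived state '+' in Cyanilis, Ornitharia, Rhizites, and Stenops only — synapomorphy for {Cyanilis, Ornitharia, Rhizites, Stenops}.
Only Cyanilis, Ornitharia, and Stenops show the derived state '+' for C2, supporting them as a clade.
C3 (derived state '+') is shared by all ingroup taxa — unites the whole ingroup.
C4: derived state '+' in Cyanilis and Stenops only — synapomorphy for {Cyanilis, Stenops}.
C5 (derived state '+') is unique to Cyanilis (autapomorphy; uninformative for grouping).
Most parsimonious ingroup topology: ((((Stenops,Cyanilis),Ornitharia),Rhizites),Ichnellus).
Ornitharia and Cyanilis share a more recent common ancestor with each other than either does with Rhizites, so Rhizites is the least closely related of the three.

Rhizites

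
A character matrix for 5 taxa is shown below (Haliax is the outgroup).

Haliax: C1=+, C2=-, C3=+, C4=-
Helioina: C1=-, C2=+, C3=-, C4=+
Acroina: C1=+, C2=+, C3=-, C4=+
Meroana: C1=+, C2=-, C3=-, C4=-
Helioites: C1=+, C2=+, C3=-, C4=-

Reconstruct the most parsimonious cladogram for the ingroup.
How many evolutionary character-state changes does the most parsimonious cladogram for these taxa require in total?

Character polarity is set by the outgroup: the derived state is whichever differs from the outgroup's state, so for C1, C3 the derived state is '-', and for the remaining characters it is '+'.
C1: derived state '-' in Helioina only — an autapomorphy, so it tells us nothing about relationships among taxa.
C2: derived state '+' in Acroina, Helioina, and Helioites only — synapomorphy for {Acroina, Helioina, Helioites}.
All ingroup taxa share the derived state '-' for C3; it defines the ingroup but does not resolve relationships within it.
C4 (derived state '+') is shared by Acroina and Helioina — a synapomorphy uniting that clade.
Most parsimonious ingroup topology: (((Helioina,Acroina),Helioites),Meroana).
Changes per character on this tree: C1: 1; C2: 1; C3: 1; C4: 1.
Total = 4.

4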